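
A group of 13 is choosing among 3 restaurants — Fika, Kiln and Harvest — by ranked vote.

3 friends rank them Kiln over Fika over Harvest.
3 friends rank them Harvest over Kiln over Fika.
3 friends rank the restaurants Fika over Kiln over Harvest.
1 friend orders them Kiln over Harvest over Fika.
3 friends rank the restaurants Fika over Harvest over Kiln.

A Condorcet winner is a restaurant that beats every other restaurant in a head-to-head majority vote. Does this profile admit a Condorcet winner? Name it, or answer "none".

Pairwise majorities:
Fika vs Kiln: 3+3 = 6 for Fika, 7 for Kiln — Kiln by 7–6.
Fika vs Harvest: 9 to 4, Fika.
Kiln vs Harvest: 7 to 6, Kiln.
Kiln wins every pairwise contest, so Kiln is the Condorcet winner.

Kiln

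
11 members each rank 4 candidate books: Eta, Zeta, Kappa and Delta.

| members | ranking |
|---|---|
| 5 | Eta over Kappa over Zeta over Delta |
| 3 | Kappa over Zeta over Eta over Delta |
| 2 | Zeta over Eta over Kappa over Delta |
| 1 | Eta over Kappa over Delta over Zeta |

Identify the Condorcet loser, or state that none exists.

Delta

Head-to-head results (11 members):
Eta vs Zeta: Eta wins 6–5.
Eta–Kappa: Eta 8–3.
Eta vs Delta: Eta wins 11–0.
Zeta vs Kappa: Zeta preferred on 2 ballots; Kappa wins 9–2.
Zeta vs Delta: Zeta wins 10–1.
Kappa vs Delta: Kappa is ranked higher on 5+3+2+1 = 11 ballots, Delta on 0. Kappa wins 11–0.
Only Delta has no wins; Delta is the Condorcet loser.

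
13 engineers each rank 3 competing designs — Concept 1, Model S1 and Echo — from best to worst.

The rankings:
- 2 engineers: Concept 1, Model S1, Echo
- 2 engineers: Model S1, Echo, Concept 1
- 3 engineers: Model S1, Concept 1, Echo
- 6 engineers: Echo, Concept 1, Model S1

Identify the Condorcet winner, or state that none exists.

Check each pair by majority over 13 ballots:
Concept 1 vs Model S1: Concept 1 wins 8–5.
Concept 1 vs Echo: Echo, 8–5.
Model S1–Echo: Model S1 7–6.
No design is unbeaten: Concept 1 loses to Echo; Model S1 loses to Concept 1; Echo loses to Model S1. In particular Concept 1 > Model S1 > Echo > Concept 1 is a majority cycle — no Condorcet winner exists.

none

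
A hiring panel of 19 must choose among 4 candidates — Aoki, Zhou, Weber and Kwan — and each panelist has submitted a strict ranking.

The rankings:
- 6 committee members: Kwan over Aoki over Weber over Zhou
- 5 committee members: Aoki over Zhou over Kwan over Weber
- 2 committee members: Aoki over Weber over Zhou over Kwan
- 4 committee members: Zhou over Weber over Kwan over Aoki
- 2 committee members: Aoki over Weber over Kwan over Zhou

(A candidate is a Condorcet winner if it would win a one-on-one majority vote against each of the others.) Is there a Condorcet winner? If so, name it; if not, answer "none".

none

Check each pair by majority over 19 ballots:
Aoki vs Zhou: 15 to 4, Aoki.
Aoki vs Weber: Aoki is ranked higher on 6+5+2+2 = 15 ballots, Weber on 4. Aoki wins 15–4.
Aoki vs Kwan: Kwan wins 10–9.
Zhou vs Weber: 5+4 = 9 for Zhou, 10 for Weber — Weber by 10–9.
Zhou vs Kwan: Zhou, 11–8.
Weber–Kwan: Kwan 11–8.
No candidate is unbeaten: Aoki loses to Kwan; Zhou loses to Aoki; Weber loses to Aoki; Kwan loses to Zhou. In particular Aoki > Zhou > Kwan > Aoki is a majority cycle — no Condorcet winner exists.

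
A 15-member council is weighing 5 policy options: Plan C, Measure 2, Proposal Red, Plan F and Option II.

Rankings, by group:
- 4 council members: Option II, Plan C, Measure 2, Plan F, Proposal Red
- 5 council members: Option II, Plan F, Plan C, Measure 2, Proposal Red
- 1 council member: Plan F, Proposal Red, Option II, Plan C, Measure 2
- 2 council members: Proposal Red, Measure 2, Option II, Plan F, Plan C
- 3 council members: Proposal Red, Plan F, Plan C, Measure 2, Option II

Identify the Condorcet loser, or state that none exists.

Proposal Red

Head-to-head results (15 council members):
Plan C vs Measure 2: Plan C wins 13–2.
Plan C vs Proposal Red: Plan C wins 9–6.
Plan C vs Plan F: Plan F, 11–4.
Plan C vs Option II: 3 for Plan C, 12 for Option II — Option II by 12–3.
Measure 2 vs Proposal Red: Measure 2 is ranked higher on 4+5 = 9 ballots, Proposal Red on 6. Measure 2 wins 9–6.
Measure 2 vs Plan F: 4+2 = 6 for Measure 2, 9 for Plan F — Plan F by 9–6.
Measure 2 vs Option II: Measure 2 is ranked higher on 2+3 = 5 ballots, Option II on 10. Option II wins 10–5.
Proposal Red vs Plan F: Proposal Red is ranked higher on 2+3 = 5 ballots, Plan F on 10. Plan F wins 10–5.
Proposal Red vs Option II: Proposal Red is ranked higher on 1+2+3 = 6 ballots, Option II on 9. Option II wins 9–6.
Plan F vs Option II: Option II, 11–4.
Proposal Red loses to every other option — it is the Condorcet loser.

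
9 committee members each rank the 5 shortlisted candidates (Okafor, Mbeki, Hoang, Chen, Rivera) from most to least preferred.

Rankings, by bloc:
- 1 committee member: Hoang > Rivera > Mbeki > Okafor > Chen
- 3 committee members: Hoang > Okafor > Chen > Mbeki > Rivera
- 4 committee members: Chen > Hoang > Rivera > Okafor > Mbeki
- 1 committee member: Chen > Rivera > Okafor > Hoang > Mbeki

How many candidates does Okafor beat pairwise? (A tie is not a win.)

1

Okafor against each rival (9 committee members):
Okafor vs Mbeki: 8 to 1, Okafor.
Okafor vs Hoang: Hoang, 8–1.
Okafor vs Chen: Chen, 5–4.
Okafor vs Rivera: 3 for Okafor, 6 for Rivera — Rivera by 6–3.
Okafor beats Mbeki; loses to Hoang, Chen, Rivera — 1 pairwise win.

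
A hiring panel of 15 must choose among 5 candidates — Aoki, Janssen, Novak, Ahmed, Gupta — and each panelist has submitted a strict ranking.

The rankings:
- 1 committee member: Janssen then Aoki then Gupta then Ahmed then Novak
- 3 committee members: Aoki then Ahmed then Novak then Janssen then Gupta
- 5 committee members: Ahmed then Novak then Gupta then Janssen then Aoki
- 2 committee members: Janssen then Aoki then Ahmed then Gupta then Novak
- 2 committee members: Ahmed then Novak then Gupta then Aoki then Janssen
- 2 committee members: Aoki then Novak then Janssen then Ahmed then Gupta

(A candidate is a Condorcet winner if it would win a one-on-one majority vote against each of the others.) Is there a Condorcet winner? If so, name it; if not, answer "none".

none

Check each pair by majority over 15 ballots:
Aoki vs Janssen: Janssen wins 8–7.
Aoki vs Novak: 1+3+2+2 = 8 for Aoki, 7 for Novak — Aoki by 8–7.
Aoki vs Ahmed: Aoki is ranked higher on 1+3+2+2 = 8 ballots, Ahmed on 7. Aoki wins 8–7.
Aoki vs Gupta: 1+3+2+2 = 8 for Aoki, 7 for Gupta — Aoki by 8–7.
Janssen vs Novak: Janssen is ranked higher on 1+2 = 3 ballots, Novak on 12. Novak wins 12–3.
Janssen vs Ahmed: 1+2+2 = 5 for Janssen, 10 for Ahmed — Ahmed by 10–5.
Janssen vs Gupta: 8 to 7, Janssen.
Novak vs Ahmed: Ahmed, 13–2.
Novak vs Gupta: 12 to 3, Novak.
Ahmed vs Gupta: 14 to 1, Ahmed.
Every candidate loses at least once (Aoki loses to Janssen; Janssen loses to Novak; Novak loses to Aoki; Ahmed loses to Aoki; Gupta loses to Aoki). The majority relation contains the cycle Aoki beats Novak beats Janssen beats Aoki, so there is no Condorcet winner.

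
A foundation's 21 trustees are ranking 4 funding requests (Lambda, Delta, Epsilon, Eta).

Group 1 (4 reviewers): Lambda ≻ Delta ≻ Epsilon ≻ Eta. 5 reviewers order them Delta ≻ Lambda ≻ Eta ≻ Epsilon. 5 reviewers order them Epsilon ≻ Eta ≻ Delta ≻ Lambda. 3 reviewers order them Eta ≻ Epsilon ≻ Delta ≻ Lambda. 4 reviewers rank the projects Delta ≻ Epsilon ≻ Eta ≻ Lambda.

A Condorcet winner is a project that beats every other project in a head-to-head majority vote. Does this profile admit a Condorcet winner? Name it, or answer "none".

Delta

Head-to-head results (21 reviewers):
Lambda–Delta: Delta 17–4.
Lambda vs Epsilon: Epsilon, 12–9.
Lambda vs Eta: Eta, 12–9.
Delta–Epsilon: Delta 13–8.
Delta vs Eta: Delta, 13–8.
Epsilon vs Eta: Epsilon, 13–8.
Delta beats each of Lambda, Epsilon, Eta — Delta is the Condorcet winner.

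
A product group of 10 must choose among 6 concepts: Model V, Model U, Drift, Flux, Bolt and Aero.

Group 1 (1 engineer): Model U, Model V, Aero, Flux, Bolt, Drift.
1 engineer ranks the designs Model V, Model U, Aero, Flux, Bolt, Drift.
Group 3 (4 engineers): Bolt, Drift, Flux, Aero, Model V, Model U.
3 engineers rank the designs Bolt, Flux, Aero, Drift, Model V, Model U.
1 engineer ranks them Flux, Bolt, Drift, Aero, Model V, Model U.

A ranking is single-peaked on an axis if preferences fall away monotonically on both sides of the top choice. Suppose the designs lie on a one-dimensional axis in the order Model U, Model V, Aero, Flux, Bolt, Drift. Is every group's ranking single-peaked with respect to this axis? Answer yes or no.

Axis positions: Model U=1, Model V=2, Aero=3, Flux=4, Bolt=5, Drift=6.
Group 1 (peak Model U at position 1): ranking walks positions 1-2-3-4-5-6, expanding outward from the peak — single-peaked.
Group 2 (peak Model V at position 2): ranking walks positions 2-1-3-4-5-6, expanding outward from the peak — single-peaked.
Group 3 (peak Bolt at position 5): ranking walks positions 5-6-4-3-2-1, expanding outward from the peak — single-peaked.
Group 4 (peak Bolt at position 5): ranking walks positions 5-4-3-6-2-1, expanding outward from the peak — single-peaked.
Group 5 (peak Flux at position 4): ranking walks positions 4-5-6-3-2-1, expanding outward from the peak — single-peaked.
Every ranking is single-peaked on this axis.

yes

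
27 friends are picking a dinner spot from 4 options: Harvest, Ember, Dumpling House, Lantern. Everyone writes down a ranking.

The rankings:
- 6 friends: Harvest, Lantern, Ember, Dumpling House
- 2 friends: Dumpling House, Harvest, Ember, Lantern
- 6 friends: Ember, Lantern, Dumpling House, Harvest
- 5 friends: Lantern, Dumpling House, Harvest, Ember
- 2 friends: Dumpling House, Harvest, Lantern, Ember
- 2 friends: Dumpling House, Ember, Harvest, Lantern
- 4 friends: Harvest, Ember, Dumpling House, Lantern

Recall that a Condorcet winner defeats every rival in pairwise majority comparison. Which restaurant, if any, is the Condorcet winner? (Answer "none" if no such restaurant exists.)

Pairwise majorities:
Harvest vs Ember: Harvest preferred on 6+2+5+2+4 = 19 ballots; Harvest wins 19–8.
Harvest vs Dumpling House: Harvest preferred on 6+4 = 10 ballots; Dumpling House wins 17–10.
Harvest vs Lantern: 16 to 11, Harvest.
Ember vs Dumpling House: 6+6+4 = 16 for Ember, 11 for Dumpling House — Ember by 16–11.
Ember vs Lantern: 14 to 13, Ember.
Dumpling House vs Lantern: 2+2+2+4 = 10 for Dumpling House, 17 for Lantern — Lantern by 17–10.
No restaurant is unbeaten: Harvest loses to Dumpling House; Ember loses to Harvest; Dumpling House loses to Ember; Lantern loses to Harvest. In particular Harvest → Ember → Dumpling House → Harvest is a majority cycle — no Condorcet winner exists.

none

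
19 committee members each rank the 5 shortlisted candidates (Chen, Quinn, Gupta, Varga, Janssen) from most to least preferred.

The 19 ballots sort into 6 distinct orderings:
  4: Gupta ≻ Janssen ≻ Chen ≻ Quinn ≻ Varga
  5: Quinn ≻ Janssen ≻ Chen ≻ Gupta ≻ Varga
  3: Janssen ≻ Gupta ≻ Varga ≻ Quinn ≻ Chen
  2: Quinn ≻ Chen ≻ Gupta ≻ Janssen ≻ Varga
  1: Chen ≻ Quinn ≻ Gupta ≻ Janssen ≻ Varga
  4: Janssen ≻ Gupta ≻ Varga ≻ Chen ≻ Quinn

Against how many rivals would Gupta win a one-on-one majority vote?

3

Gupta against each rival (19 committee members):
Gupta vs Chen: 11 to 8, Gupta.
Gupta vs Quinn: Gupta preferred on 4+3+4 = 11 ballots; Gupta wins 11–8.
Gupta vs Varga: Gupta wins 19–0.
Gupta vs Janssen: 4+2+1 = 7 for Gupta, 12 for Janssen — Janssen by 12–7.
Gupta beats Chen, Quinn, Varga; loses to Janssen — 3 pairwise wins.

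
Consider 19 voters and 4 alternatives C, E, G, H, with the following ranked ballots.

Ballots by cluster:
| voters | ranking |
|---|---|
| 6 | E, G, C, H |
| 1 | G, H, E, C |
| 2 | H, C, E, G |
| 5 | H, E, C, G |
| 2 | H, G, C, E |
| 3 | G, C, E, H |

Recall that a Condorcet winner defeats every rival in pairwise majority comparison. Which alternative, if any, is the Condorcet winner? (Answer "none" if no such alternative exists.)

Check each pair by majority over 19 ballots:
C–E: E 12–7.
C vs G: 2+5 = 7 for C, 12 for G — G by 12–7.
C–H: H 10–9.
E vs G: E is ranked higher on 6+2+5 = 13 ballots, G on 6. E wins 13–6.
E–H: H 10–9.
G vs H: G preferred on 6+1+3 = 10 ballots; G wins 10–9.
Every alternative loses at least once (C loses to E; E loses to H; G loses to E; H loses to G). The majority relation contains the cycle E → G → H → E, so there is no Condorcet winner.

none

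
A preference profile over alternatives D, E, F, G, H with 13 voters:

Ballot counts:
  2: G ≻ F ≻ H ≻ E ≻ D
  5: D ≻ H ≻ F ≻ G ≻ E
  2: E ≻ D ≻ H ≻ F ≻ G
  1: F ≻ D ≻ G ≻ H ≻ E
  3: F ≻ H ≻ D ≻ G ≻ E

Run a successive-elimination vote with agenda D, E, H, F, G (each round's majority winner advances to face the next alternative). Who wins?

Round 1: D vs E — 9–4, D advances.
Round 2: D vs H — 8–5, D advances.
Round 3: D vs F — 7–6, D advances.
Round 4: D vs G — 11–2, D advances.
The agenda winner is D.

D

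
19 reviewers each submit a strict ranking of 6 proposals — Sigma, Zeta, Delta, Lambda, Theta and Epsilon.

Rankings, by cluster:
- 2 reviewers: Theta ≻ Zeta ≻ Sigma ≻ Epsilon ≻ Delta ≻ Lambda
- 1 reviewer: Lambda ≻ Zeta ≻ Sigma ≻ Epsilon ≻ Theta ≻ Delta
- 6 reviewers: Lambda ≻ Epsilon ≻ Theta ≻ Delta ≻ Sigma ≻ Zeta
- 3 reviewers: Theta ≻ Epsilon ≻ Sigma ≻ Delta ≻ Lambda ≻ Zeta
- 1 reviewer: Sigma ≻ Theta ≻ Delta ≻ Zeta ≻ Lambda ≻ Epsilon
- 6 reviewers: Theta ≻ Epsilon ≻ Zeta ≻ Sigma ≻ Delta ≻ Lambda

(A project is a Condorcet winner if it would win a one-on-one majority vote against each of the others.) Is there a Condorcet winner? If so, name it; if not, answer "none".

Check each pair by majority over 19 ballots:
Sigma–Zeta: Sigma 10–9.
Sigma vs Delta: Sigma wins 13–6.
Sigma vs Lambda: Sigma, 12–7.
Sigma vs Theta: Theta, 17–2.
Sigma vs Epsilon: Epsilon, 15–4.
Zeta vs Delta: Delta, 10–9.
Zeta vs Lambda: Lambda wins 10–9.
Zeta–Theta: Theta 18–1.
Zeta vs Epsilon: Epsilon wins 15–4.
Delta vs Lambda: Delta, 12–7.
Delta vs Theta: Theta wins 19–0.
Delta–Epsilon: Epsilon 18–1.
Lambda vs Theta: Theta, 12–7.
Lambda vs Epsilon: Epsilon wins 11–8.
Theta vs Epsilon: Theta wins 12–7.
Only Theta has no losses; Theta is the Condorcet winner.

Theta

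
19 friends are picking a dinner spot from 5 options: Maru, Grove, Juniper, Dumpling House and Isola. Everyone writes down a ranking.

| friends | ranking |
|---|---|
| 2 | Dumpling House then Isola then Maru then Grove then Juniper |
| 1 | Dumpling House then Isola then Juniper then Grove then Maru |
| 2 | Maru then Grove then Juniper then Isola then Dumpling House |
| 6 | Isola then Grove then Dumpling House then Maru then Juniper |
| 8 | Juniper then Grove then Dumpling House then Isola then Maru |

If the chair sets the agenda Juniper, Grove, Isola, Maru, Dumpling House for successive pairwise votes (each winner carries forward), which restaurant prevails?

Grove

Round 1: Juniper vs Grove — 9–10, Grove advances.
Round 2: Grove vs Isola — 10–9, Grove advances.
Round 3: Grove vs Maru — 15–4, Grove advances.
Round 4: Grove vs Dumpling House — 16–3, Grove advances.
The agenda winner is Grove.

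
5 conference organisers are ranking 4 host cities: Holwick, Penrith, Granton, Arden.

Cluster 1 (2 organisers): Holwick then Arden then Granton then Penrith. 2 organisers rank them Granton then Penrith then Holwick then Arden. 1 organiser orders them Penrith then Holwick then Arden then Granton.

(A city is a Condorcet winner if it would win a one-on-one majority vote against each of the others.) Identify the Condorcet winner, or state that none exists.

none

Check each pair by majority over 5 ballots:
Holwick vs Penrith: 2 for Holwick, 3 for Penrith — Penrith by 3–2.
Holwick vs Granton: 3 to 2, Holwick.
Holwick vs Arden: 2+2+1 = 5 for Holwick, 0 for Arden — Holwick by 5–0.
Penrith vs Granton: Penrith preferred on 1 ballot; Granton wins 4–1.
Penrith vs Arden: Penrith is ranked higher on 2+1 = 3 ballots, Arden on 2. Penrith wins 3–2.
Granton vs Arden: Granton preferred on 2 ballots; Arden wins 3–2.
No city is unbeaten: Holwick loses to Penrith; Penrith loses to Granton; Granton loses to Holwick; Arden loses to Holwick. In particular Holwick → Granton → Penrith → Holwick is a majority cycle — no Condorcet winner exists.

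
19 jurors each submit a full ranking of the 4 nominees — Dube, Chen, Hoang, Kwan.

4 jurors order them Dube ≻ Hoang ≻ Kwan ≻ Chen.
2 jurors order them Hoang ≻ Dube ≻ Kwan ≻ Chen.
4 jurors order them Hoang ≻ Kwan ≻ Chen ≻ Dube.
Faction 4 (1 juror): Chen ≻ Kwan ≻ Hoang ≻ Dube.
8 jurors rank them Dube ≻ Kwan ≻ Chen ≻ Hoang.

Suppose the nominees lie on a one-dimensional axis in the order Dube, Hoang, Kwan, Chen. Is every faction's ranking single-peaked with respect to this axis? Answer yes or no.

no

Axis positions: Dube=1, Hoang=2, Kwan=3, Chen=4.
Faction 1 (peak Dube at position 1): ranking walks positions 1-2-3-4, expanding outward from the peak — single-peaked.
Faction 2 (peak Hoang at position 2): ranking walks positions 2-1-3-4, expanding outward from the peak — single-peaked.
Faction 3 (peak Hoang at position 2): ranking walks positions 2-3-4-1, expanding outward from the peak — single-peaked.
Faction 4 (peak Chen at position 4): ranking walks positions 4-3-2-1, expanding outward from the peak — single-peaked.
Faction 5: ranking walks positions 1-3-4-2; Kwan is ranked above Hoang even though Hoang lies between Kwan and the peak Dube on the axis — preferences dip and rise again. Not single-peaked.
Faction 5 violates single-peakedness, so the profile is not single-peaked on this axis.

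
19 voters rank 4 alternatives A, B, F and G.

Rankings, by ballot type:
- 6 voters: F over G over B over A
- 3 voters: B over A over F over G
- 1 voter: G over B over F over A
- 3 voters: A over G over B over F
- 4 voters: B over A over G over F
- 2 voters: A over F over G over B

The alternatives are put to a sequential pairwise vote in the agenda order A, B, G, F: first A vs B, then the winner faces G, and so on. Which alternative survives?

Round 1: A vs B — 5–14, B advances.
Round 2: B vs G — 7–12, G advances.
Round 3: G vs F — 8–11, F advances.
The agenda winner is F.

F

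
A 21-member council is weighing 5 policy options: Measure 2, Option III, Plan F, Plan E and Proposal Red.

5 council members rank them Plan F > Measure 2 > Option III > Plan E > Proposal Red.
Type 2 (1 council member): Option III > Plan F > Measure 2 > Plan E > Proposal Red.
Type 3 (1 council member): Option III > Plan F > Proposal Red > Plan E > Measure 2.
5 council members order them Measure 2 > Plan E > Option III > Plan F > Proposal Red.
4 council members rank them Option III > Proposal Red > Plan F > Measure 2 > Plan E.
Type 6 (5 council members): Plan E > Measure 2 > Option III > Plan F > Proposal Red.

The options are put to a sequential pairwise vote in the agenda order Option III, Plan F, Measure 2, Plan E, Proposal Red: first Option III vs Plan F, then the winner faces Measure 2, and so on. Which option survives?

Round 1: Option III vs Plan F — 16–5, Option III advances.
Round 2: Option III vs Measure 2 — 6–15, Measure 2 advances.
Round 3: Measure 2 vs Plan E — 15–6, Measure 2 advances.
Round 4: Measure 2 vs Proposal Red — 16–5, Measure 2 advances.
The agenda winner is Measure 2.

Measure 2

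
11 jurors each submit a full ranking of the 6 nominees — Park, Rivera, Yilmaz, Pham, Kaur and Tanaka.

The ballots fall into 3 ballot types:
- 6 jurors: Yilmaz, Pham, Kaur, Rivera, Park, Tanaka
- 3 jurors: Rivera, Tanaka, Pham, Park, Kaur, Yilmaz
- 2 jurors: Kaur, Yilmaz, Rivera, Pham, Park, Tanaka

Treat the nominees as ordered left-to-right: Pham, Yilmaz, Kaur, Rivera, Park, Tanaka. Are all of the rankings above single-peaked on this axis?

no

Axis positions: Pham=1, Yilmaz=2, Kaur=3, Rivera=4, Park=5, Tanaka=6.
Ballot type 1 (peak Yilmaz at position 2): ranking walks positions 2-1-3-4-5-6, expanding outward from the peak — single-peaked.
Ballot type 2: ranking walks positions 4-6-1-5-3-2; Tanaka is ranked above Park even though Park lies between Tanaka and the peak Rivera on the axis — preferences dip and rise again. Not single-peaked.
Ballot type 3 (peak Kaur at position 3): ranking walks positions 3-2-4-1-5-6, expanding outward from the peak — single-peaked.
Ballot type 2 violates single-peakedness, so the profile is not single-peaked on this axis.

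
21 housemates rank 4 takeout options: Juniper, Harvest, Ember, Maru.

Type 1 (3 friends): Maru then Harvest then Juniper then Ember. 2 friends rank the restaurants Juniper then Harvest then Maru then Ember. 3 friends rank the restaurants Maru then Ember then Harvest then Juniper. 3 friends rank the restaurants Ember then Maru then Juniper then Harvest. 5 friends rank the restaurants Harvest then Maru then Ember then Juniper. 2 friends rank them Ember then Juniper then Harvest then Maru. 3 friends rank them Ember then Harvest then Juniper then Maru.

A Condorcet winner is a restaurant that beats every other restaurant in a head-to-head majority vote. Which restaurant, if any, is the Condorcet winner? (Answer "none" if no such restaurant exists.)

Head-to-head results (21 friends):
Juniper vs Harvest: Juniper is ranked higher on 2+3+2 = 7 ballots, Harvest on 14. Harvest wins 14–7.
Juniper vs Ember: 5 to 16, Ember.
Juniper vs Maru: Juniper preferred on 2+2+3 = 7 ballots; Maru wins 14–7.
Harvest vs Ember: Harvest preferred on 3+2+5 = 10 ballots; Ember wins 11–10.
Harvest vs Maru: 2+5+2+3 = 12 for Harvest, 9 for Maru — Harvest by 12–9.
Ember vs Maru: 8 to 13, Maru.
No restaurant is unbeaten: Juniper loses to Harvest; Harvest loses to Ember; Ember loses to Maru; Maru loses to Harvest. In particular Harvest beats Maru beats Ember beats Harvest is a majority cycle — no Condorcet winner exists.

none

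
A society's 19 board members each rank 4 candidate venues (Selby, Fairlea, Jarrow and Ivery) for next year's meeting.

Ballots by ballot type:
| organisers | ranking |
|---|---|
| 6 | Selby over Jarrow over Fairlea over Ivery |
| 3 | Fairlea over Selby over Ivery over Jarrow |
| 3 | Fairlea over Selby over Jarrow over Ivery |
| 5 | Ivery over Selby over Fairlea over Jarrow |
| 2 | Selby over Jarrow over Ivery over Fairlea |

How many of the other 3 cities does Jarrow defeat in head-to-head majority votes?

1

Jarrow against each rival (19 organisers):
Jarrow vs Selby: Selby, 19–0.
Jarrow vs Fairlea: Fairlea, 11–8.
Jarrow vs Ivery: 6+3+2 = 11 for Jarrow, 8 for Ivery — Jarrow by 11–8.
Jarrow beats Ivery; loses to Selby, Fairlea — 1 pairwise win.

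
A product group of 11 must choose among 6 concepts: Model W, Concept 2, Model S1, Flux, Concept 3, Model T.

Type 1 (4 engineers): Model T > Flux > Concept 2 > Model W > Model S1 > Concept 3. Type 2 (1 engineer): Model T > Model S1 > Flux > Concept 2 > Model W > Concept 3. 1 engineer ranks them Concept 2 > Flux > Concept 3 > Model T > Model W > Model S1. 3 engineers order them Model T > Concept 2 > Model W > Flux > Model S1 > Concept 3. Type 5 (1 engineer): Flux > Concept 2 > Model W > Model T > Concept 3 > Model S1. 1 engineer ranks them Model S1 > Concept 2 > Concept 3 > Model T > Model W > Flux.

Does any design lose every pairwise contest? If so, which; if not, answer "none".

Concept 3

Pairwise majorities:
Model W vs Concept 2: 0 for Model W, 11 for Concept 2 — Concept 2 by 11–0.
Model W vs Model S1: 9 to 2, Model W.
Model W–Flux: Flux 7–4.
Model W–Concept 3: Model W 9–2.
Model W vs Model T: Model T wins 10–1.
Concept 2 vs Model S1: 4+1+3+1 = 9 for Concept 2, 2 for Model S1 — Concept 2 by 9–2.
Concept 2 vs Flux: Concept 2 is ranked higher on 1+3+1 = 5 ballots, Flux on 6. Flux wins 6–5.
Concept 2 vs Concept 3: Concept 2 is ranked higher on 4+1+1+3+1+1 = 11 ballots, Concept 3 on 0. Concept 2 wins 11–0.
Concept 2 vs Model T: Concept 2 is ranked higher on 1+1+1 = 3 ballots, Model T on 8. Model T wins 8–3.
Model S1 vs Flux: Flux, 9–2.
Model S1 vs Concept 3: Model S1 is ranked higher on 4+1+3+1 = 9 ballots, Concept 3 on 2. Model S1 wins 9–2.
Model S1 vs Model T: Model T wins 10–1.
Flux vs Concept 3: 10 to 1, Flux.
Flux vs Model T: Model T, 9–2.
Concept 3 vs Model T: Model T wins 9–2.
Only Concept 3 has no wins; Concept 3 is the Condorcet loser.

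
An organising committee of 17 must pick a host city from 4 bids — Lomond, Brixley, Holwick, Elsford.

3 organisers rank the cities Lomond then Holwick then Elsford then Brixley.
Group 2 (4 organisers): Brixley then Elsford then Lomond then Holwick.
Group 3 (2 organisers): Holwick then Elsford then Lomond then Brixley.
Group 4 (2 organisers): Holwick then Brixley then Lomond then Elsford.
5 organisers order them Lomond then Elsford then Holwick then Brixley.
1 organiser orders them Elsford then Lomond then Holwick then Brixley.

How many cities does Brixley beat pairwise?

0

Brixley against each rival (17 organisers):
Brixley vs Lomond: Lomond, 11–6.
Brixley vs Holwick: Holwick wins 13–4.
Brixley–Elsford: Elsford 11–6.
Brixley beats no one; loses to Lomond, Holwick, Elsford — 0 pairwise wins.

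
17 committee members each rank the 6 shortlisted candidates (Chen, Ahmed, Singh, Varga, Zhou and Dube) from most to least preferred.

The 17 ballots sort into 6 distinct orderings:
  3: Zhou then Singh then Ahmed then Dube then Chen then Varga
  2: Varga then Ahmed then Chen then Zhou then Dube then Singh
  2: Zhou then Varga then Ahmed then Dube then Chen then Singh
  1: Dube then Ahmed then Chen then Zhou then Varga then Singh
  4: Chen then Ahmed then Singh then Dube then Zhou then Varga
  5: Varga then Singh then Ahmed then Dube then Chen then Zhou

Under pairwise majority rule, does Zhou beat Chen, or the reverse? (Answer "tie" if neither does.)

Chen

Ballots ranking Zhou above Chen: 3 + 2 = 5.
Ballots ranking Chen above Zhou: 17 − 5 = 12.
Chen wins the head-to-head 12–5.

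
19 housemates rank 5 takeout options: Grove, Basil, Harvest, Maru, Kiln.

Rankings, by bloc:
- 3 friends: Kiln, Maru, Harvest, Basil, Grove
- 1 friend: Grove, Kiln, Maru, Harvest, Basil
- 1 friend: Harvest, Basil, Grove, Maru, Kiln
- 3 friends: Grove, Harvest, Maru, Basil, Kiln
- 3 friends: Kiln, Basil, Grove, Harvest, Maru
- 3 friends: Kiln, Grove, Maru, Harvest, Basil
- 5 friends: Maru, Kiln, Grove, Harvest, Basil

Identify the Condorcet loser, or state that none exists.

Basil

Head-to-head results (19 friends):
Grove vs Basil: 12 to 7, Grove.
Grove vs Harvest: Grove, 15–4.
Grove vs Maru: Grove preferred on 1+1+3+3+3 = 11 ballots; Grove wins 11–8.
Grove vs Kiln: Grove preferred on 1+1+3 = 5 ballots; Kiln wins 14–5.
Basil vs Harvest: 3 to 16, Harvest.
Basil vs Maru: Basil preferred on 1+3 = 4 ballots; Maru wins 15–4.
Basil vs Kiln: Basil preferred on 1+3 = 4 ballots; Kiln wins 15–4.
Harvest vs Maru: Harvest preferred on 1+3+3 = 7 ballots; Maru wins 12–7.
Harvest–Kiln: Kiln 15–4.
Maru vs Kiln: Kiln wins 10–9.
Only Basil has no wins; Basil is the Condorcet loser.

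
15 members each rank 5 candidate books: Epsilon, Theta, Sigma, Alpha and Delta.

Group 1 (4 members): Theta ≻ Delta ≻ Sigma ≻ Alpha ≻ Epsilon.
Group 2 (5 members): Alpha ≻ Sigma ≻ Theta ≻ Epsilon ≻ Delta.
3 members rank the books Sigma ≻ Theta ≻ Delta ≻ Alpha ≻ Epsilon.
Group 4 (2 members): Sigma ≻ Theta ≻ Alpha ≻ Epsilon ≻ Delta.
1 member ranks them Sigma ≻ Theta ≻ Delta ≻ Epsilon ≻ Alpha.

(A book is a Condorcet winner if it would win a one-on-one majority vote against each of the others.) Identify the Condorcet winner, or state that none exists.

Sigma

Check each pair by majority over 15 ballots:
Epsilon vs Theta: Epsilon is ranked higher on 0 ballots, Theta on 15. Theta wins 15–0.
Epsilon vs Sigma: 0 for Epsilon, 15 for Sigma — Sigma by 15–0.
Epsilon vs Alpha: Epsilon is ranked higher on 1 ballot, Alpha on 14. Alpha wins 14–1.
Epsilon vs Delta: 5+2 = 7 for Epsilon, 8 for Delta — Delta by 8–7.
Theta vs Sigma: 4 to 11, Sigma.
Theta vs Alpha: 10 to 5, Theta.
Theta vs Delta: Theta is ranked higher on 4+5+3+2+1 = 15 ballots, Delta on 0. Theta wins 15–0.
Sigma vs Alpha: 4+3+2+1 = 10 for Sigma, 5 for Alpha — Sigma by 10–5.
Sigma vs Delta: Sigma is ranked higher on 5+3+2+1 = 11 ballots, Delta on 4. Sigma wins 11–4.
Alpha vs Delta: Alpha is ranked higher on 5+2 = 7 ballots, Delta on 8. Delta wins 8–7.
Only Sigma has no losses; Sigma is the Condorcet winner.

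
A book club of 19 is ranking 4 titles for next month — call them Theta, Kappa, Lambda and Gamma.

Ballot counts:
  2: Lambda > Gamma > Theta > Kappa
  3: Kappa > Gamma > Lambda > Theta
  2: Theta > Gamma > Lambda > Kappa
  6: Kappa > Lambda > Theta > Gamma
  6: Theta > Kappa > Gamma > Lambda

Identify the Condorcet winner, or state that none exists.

none

Head-to-head results (19 members):
Theta vs Kappa: Theta wins 10–9.
Theta vs Lambda: Theta is ranked higher on 2+6 = 8 ballots, Lambda on 11. Lambda wins 11–8.
Theta vs Gamma: Theta, 14–5.
Kappa vs Lambda: 15 to 4, Kappa.
Kappa vs Gamma: Kappa wins 15–4.
Lambda vs Gamma: 8 to 11, Gamma.
Every book loses at least once (Theta loses to Lambda; Kappa loses to Theta; Lambda loses to Kappa; Gamma loses to Theta). The majority relation contains the cycle Theta > Kappa > Lambda > Theta, so there is no Condorcet winner.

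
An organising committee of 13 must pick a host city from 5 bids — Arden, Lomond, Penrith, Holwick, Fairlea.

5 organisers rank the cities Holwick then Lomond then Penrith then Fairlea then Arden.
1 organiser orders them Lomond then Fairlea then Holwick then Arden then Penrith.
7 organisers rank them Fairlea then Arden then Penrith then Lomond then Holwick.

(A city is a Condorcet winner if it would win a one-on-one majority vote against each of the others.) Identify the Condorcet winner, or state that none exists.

Fairlea

Check each pair by majority over 13 ballots:
Arden vs Lomond: 7 for Arden, 6 for Lomond — Arden by 7–6.
Arden vs Penrith: Arden is ranked higher on 1+7 = 8 ballots, Penrith on 5. Arden wins 8–5.
Arden vs Holwick: 7 to 6, Arden.
Arden vs Fairlea: 0 for Arden, 13 for Fairlea — Fairlea by 13–0.
Lomond vs Penrith: Lomond is ranked higher on 5+1 = 6 ballots, Penrith on 7. Penrith wins 7–6.
Lomond vs Holwick: Lomond preferred on 1+7 = 8 ballots; Lomond wins 8–5.
Lomond vs Fairlea: 6 to 7, Fairlea.
Penrith vs Holwick: 7 for Penrith, 6 for Holwick — Penrith by 7–6.
Penrith vs Fairlea: 5 for Penrith, 8 for Fairlea — Fairlea by 8–5.
Holwick vs Fairlea: 5 to 8, Fairlea.
Only Fairlea has no losses; Fairlea is the Condorcet winner.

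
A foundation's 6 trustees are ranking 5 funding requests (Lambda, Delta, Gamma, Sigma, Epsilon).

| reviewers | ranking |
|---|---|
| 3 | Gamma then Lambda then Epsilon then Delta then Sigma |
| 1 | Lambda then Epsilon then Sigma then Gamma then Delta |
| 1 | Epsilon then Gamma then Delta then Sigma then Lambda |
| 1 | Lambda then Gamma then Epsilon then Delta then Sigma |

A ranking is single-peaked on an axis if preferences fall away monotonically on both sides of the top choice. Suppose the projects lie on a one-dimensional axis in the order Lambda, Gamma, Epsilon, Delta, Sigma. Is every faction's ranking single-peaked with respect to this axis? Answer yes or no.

Axis positions: Lambda=1, Gamma=2, Epsilon=3, Delta=4, Sigma=5.
Faction 1 (peak Gamma at position 2): ranking walks positions 2-1-3-4-5, expanding outward from the peak — single-peaked.
Faction 2: ranking walks positions 1-3-5-2-4; Epsilon is ranked above Gamma even though Gamma lies between Epsilon and the peak Lambda on the axis — preferences dip and rise again. Not single-peaked.
Faction 3 (peak Epsilon at position 3): ranking walks positions 3-2-4-5-1, expanding outward from the peak — single-peaked.
Faction 4 (peak Lambda at position 1): ranking walks positions 1-2-3-4-5, expanding outward from the peak — single-peaked.
Faction 2 violates single-peakedness, so the profile is not single-peaked on this axis.

no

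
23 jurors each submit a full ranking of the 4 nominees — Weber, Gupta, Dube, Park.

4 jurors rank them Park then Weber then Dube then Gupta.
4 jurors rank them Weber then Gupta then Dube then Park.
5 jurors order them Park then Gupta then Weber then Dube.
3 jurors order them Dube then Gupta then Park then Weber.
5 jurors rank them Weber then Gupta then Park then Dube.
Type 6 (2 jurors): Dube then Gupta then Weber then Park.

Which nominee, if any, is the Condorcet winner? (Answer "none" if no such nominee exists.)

none

Pairwise majorities:
Weber vs Gupta: Weber wins 13–10.
Weber–Dube: Weber 18–5.
Weber–Park: Park 12–11.
Gupta vs Dube: 4+5+5 = 14 for Gupta, 9 for Dube — Gupta by 14–9.
Gupta–Park: Gupta 14–9.
Dube vs Park: Dube preferred on 4+3+2 = 9 ballots; Park wins 14–9.
Each nominee drops at least one matchup (Weber loses to Park; Gupta loses to Weber; Dube loses to Weber; Park loses to Gupta); the cycle Weber > Gupta > Park > Weber rules out a Condorcet winner.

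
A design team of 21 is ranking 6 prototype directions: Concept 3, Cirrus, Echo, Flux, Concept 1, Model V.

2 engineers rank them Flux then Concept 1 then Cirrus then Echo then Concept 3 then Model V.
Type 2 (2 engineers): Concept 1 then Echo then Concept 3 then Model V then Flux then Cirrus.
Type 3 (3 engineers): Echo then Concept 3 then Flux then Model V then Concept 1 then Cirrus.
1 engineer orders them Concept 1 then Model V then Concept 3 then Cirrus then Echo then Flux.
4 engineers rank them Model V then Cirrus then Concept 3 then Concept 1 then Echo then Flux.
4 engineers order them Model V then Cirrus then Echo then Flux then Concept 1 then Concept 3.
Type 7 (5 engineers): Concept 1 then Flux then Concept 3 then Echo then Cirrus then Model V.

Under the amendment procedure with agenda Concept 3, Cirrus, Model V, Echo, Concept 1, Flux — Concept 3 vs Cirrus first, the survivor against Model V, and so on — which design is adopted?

Concept 1

Round 1: Concept 3 vs Cirrus — 11–10, Concept 3 advances.
Round 2: Concept 3 vs Model V — 12–9, Concept 3 advances.
Round 3: Concept 3 vs Echo — 10–11, Echo advances.
Round 4: Echo vs Concept 1 — 7–14, Concept 1 advances.
Round 5: Concept 1 vs Flux — 12–9, Concept 1 advances.
The agenda winner is Concept 1.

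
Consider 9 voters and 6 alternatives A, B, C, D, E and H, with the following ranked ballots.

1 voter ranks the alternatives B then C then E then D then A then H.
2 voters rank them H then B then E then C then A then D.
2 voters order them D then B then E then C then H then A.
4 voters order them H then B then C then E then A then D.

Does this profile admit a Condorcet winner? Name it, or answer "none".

H

Check each pair by majority over 9 ballots:
A vs B: B, 9–0.
A–C: C 9–0.
A vs D: A, 6–3.
A vs E: E wins 9–0.
A vs H: H, 8–1.
B vs C: B, 9–0.
B–D: B 7–2.
B vs E: B wins 9–0.
B–H: H 6–3.
C vs D: C, 7–2.
C vs E: C wins 5–4.
C–H: H 6–3.
D vs E: E, 7–2.
D vs H: H, 6–3.
E vs H: H wins 6–3.
Only H has no losses; H is the Condorcet winner.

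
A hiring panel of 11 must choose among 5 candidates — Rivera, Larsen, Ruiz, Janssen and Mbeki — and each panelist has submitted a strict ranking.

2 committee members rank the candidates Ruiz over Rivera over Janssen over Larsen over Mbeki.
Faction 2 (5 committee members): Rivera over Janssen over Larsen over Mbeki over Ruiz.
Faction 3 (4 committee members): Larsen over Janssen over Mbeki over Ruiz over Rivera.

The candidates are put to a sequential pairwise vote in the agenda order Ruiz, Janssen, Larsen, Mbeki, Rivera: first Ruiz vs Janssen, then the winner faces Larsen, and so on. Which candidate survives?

Rivera

Round 1: Ruiz vs Janssen — 2–9, Janssen advances.
Round 2: Janssen vs Larsen — 7–4, Janssen advances.
Round 3: Janssen vs Mbeki — 11–0, Janssen advances.
Round 4: Janssen vs Rivera — 4–7, Rivera advances.
Rivera survives the agenda.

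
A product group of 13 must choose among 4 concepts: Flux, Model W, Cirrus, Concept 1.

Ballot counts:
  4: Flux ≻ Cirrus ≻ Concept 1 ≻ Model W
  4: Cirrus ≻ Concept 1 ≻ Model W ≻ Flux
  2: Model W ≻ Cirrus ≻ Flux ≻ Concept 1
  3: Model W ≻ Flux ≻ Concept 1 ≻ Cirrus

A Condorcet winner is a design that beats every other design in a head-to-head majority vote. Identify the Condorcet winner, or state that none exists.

Check each pair by majority over 13 ballots:
Flux vs Model W: Flux preferred on 4 ballots; Model W wins 9–4.
Flux vs Cirrus: Flux is ranked higher on 4+3 = 7 ballots, Cirrus on 6. Flux wins 7–6.
Flux vs Concept 1: 4+2+3 = 9 for Flux, 4 for Concept 1 — Flux by 9–4.
Model W vs Cirrus: Model W preferred on 2+3 = 5 ballots; Cirrus wins 8–5.
Model W vs Concept 1: Model W preferred on 2+3 = 5 ballots; Concept 1 wins 8–5.
Cirrus vs Concept 1: 4+4+2 = 10 for Cirrus, 3 for Concept 1 — Cirrus by 10–3.
No design is unbeaten: Flux loses to Model W; Model W loses to Cirrus; Cirrus loses to Flux; Concept 1 loses to Flux. In particular Flux beats Cirrus beats Model W beats Flux is a majority cycle — no Condorcet winner exists.

none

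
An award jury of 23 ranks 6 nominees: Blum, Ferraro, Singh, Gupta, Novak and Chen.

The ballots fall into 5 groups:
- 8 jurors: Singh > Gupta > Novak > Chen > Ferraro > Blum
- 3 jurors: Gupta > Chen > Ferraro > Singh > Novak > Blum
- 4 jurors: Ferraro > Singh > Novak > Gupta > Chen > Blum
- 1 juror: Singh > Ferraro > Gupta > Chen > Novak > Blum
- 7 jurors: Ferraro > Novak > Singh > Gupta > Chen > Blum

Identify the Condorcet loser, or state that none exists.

Pairwise majorities:
Blum vs Ferraro: 0 for Blum, 23 for Ferraro — Ferraro by 23–0.
Blum–Singh: Singh 23–0.
Blum–Gupta: Gupta 23–0.
Blum vs Novak: 0 to 23, Novak.
Blum vs Chen: Chen wins 23–0.
Ferraro vs Singh: Ferraro wins 14–9.
Ferraro vs Gupta: Ferraro wins 12–11.
Ferraro vs Novak: Ferraro, 15–8.
Ferraro vs Chen: Ferraro wins 12–11.
Singh–Gupta: Singh 20–3.
Singh vs Novak: Singh, 16–7.
Singh vs Chen: 8+4+1+7 = 20 for Singh, 3 for Chen — Singh by 20–3.
Gupta–Novak: Gupta 12–11.
Gupta vs Chen: Gupta, 23–0.
Novak vs Chen: 8+4+7 = 19 for Novak, 4 for Chen — Novak by 19–4.
Blum loses to every other nominee — it is the Condorcet loser.

Blum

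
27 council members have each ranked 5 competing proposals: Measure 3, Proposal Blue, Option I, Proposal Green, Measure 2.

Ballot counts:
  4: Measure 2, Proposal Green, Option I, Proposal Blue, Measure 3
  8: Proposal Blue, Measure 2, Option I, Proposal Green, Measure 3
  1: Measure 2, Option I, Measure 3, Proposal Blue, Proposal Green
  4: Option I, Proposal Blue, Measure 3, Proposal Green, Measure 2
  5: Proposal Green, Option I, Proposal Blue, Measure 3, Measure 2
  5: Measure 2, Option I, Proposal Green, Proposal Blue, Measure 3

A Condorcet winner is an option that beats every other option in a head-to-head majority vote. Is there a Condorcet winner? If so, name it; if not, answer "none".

none

Head-to-head results (27 council members):
Measure 3 vs Proposal Blue: 1 for Measure 3, 26 for Proposal Blue — Proposal Blue by 26–1.
Measure 3 vs Option I: Measure 3 is ranked higher on 0 ballots, Option I on 27. Option I wins 27–0.
Measure 3 vs Proposal Green: 5 to 22, Proposal Green.
Measure 3 vs Measure 2: Measure 3 is ranked higher on 4+5 = 9 ballots, Measure 2 on 18. Measure 2 wins 18–9.
Proposal Blue vs Option I: Proposal Blue preferred on 8 ballots; Option I wins 19–8.
Proposal Blue vs Proposal Green: Proposal Blue preferred on 8+1+4 = 13 ballots; Proposal Green wins 14–13.
Proposal Blue vs Measure 2: Proposal Blue preferred on 8+4+5 = 17 ballots; Proposal Blue wins 17–10.
Option I vs Proposal Green: Option I preferred on 8+1+4+5 = 18 ballots; Option I wins 18–9.
Option I vs Measure 2: Option I is ranked higher on 4+5 = 9 ballots, Measure 2 on 18. Measure 2 wins 18–9.
Proposal Green vs Measure 2: Proposal Green is ranked higher on 4+5 = 9 ballots, Measure 2 on 18. Measure 2 wins 18–9.
Every option loses at least once (Measure 3 loses to Proposal Blue; Proposal Blue loses to Option I; Option I loses to Measure 2; Proposal Green loses to Option I; Measure 2 loses to Proposal Blue). The majority relation contains the cycle Proposal Blue beats Measure 2 beats Option I beats Proposal Blue, so there is no Condorcet winner.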